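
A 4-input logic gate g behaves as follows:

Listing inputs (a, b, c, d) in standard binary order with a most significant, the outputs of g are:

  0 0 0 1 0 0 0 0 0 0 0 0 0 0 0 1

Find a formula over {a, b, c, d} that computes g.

g=1 on 2 inputs: (0,0,1,1), (1,1,1,1). Reading each as a conjunction of literals (¬a·¬b·c·d, a·b·c·d) and taking the OR gives the canonical DNF.

g(a, b, c, d) = (((NOT a AND NOT b) AND c) AND d) OR (((a AND b) AND c) AND d)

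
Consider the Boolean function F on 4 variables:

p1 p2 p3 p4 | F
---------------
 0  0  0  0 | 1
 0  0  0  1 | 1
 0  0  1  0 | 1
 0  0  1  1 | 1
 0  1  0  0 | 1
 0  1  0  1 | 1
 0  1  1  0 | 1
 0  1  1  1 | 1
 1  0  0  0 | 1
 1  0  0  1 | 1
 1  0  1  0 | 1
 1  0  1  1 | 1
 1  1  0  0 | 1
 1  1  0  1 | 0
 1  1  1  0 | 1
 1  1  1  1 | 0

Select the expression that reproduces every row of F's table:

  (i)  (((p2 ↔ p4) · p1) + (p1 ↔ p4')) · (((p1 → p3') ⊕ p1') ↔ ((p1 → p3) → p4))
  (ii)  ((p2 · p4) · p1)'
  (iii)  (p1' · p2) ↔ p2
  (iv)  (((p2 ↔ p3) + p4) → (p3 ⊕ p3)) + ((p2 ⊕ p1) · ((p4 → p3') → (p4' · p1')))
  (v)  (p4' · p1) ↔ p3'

ii

(i) fails at (0,0,0,0): the formula yields 0, F is 1.
(iii) fails at (1,1,0,0): the formula yields 0, F is 1.
(iv) fails at (0,0,0,0): the formula yields 0, F is 1.
(v) fails at (0,0,0,0): the formula yields 0, F is 1.
That leaves (ii). Evaluating it on every row reproduces the table of F exactly.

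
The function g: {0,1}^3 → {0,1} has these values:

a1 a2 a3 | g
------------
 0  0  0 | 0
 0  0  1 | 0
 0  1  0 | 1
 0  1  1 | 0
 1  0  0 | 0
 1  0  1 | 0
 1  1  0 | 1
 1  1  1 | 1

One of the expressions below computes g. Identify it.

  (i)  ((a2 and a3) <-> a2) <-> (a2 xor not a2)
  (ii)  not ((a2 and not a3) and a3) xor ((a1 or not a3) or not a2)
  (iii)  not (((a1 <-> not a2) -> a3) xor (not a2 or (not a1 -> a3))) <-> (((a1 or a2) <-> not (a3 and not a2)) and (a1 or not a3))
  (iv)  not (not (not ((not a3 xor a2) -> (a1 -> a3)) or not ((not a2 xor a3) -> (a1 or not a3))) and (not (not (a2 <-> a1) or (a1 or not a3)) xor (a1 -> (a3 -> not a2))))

iii

(i): at (0,0,0) it gives 1, but g = 0 — eliminated.
(ii): at (0,1,0) it gives 0, but g = 1 — eliminated.
(iv): at (0,0,1) it gives 1, but g = 0 — eliminated.
That leaves (iii). Evaluating it on every row reproduces the table of g exactly.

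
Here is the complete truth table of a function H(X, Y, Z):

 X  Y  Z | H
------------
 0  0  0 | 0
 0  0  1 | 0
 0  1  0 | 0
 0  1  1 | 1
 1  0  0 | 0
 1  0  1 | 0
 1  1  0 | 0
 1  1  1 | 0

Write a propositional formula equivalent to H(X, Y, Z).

Only row (0,1,1) gives 1. That row's minterm ¬X·Y·Z is H directly.

H(X, Y, Z) = (NOT X AND Y) AND Z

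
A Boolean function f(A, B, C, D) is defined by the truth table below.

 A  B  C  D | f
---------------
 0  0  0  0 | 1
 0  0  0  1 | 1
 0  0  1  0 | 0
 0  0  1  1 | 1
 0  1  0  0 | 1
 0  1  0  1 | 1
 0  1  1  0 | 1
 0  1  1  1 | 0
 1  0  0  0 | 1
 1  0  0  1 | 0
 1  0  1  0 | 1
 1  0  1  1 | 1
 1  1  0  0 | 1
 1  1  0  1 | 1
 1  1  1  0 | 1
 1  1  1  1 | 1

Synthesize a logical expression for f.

f(A, B, C, D) = ¬(((((¬A ∧ ¬B) ∧ C) ∧ ¬D) ∨ (((¬A ∧ B) ∧ C) ∧ D)) ∨ (((A ∧ ¬B) ∧ ¬C) ∧ D))

There are just 3 zero rows: (0,0,1,0), (0,1,1,1), (1,0,0,1). Their minterms are ¬A·¬B·C·¬D, ¬A·B·C·D, A·¬B·¬C·D; the OR of those covers precisely the 0-outputs, and negating it yields f.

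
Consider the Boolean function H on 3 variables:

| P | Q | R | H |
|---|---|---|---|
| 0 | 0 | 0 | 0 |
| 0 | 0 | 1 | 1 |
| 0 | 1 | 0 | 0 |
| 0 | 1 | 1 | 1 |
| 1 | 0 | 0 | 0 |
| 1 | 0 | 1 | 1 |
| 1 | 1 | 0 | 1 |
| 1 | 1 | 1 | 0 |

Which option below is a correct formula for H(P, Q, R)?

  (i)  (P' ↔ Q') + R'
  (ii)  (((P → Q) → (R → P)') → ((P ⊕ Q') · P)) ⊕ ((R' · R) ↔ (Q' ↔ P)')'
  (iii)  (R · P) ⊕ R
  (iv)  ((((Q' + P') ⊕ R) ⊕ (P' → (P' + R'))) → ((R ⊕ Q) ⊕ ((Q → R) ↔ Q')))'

iv

(i): at (0,0,0) it gives 1, but H = 0 — eliminated.
(ii): at (0,1,0) it gives 1, but H = 0 — eliminated.
(iii): at (1,0,1) it gives 0, but H = 1 — eliminated.
(iv) is the remaining candidate, and it agrees with H on all 8 inputs.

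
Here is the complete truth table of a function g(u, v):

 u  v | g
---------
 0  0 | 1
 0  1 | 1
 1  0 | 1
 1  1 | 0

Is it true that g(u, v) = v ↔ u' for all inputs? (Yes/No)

No

Test each input against both g and the formula:
  u=0, v=0: formula gives 0, but g = 1 ✗
Since they disagree at (0,0), the expression is not a correct formula for g.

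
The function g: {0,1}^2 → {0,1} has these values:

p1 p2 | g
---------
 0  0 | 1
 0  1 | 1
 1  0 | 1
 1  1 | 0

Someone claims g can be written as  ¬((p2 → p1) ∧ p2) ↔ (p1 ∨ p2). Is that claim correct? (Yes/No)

Test each input against both g and the formula:
  p1=0, p2=0: formula gives 0, but g = 1 ✗
Row (0,0) is a counterexample, so the formula is not equivalent to g.

No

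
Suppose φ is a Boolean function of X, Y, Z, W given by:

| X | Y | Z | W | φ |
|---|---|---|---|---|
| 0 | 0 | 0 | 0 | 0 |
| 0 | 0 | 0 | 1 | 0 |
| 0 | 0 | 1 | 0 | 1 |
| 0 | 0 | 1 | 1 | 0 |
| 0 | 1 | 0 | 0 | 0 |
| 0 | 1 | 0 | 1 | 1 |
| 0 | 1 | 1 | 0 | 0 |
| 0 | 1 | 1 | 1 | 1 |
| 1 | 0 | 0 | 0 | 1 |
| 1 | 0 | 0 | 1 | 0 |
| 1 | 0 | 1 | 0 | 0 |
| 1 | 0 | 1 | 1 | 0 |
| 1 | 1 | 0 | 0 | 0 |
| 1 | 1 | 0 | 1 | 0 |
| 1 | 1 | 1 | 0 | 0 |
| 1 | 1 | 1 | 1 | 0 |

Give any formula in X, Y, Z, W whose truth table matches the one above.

φ(X, Y, Z, W) = (((((~X & ~Y) & Z) & ~W) | (((~X & Y) & ~Z) & W)) | (((~X & Y) & Z) & W)) | (((X & ~Y) & ~Z) & ~W)

φ=1 on 4 inputs: (0,0,1,0), (0,1,0,1), (0,1,1,1), (1,0,0,0). Reading each as a conjunction of literals (¬X·¬Y·Z·¬W, ¬X·Y·¬Z·W, ¬X·Y·Z·W, X·¬Y·¬Z·¬W) and taking the OR gives the canonical DNF.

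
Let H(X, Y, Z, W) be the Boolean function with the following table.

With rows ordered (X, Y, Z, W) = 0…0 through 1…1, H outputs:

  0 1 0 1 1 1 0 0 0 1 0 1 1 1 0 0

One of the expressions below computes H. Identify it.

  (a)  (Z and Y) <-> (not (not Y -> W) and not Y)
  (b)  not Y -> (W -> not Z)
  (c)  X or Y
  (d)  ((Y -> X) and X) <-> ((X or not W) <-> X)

(b) disagrees with H on (0,0,0,0) (formula → 1, table → 0); rule it out.
(c) disagrees with H on (0,0,0,1) (formula → 0, table → 1); rule it out.
(d) disagrees with H on (0,0,0,0) (formula → 1, table → 0); rule it out.
(a) is the remaining candidate, and it agrees with H on all 16 inputs.

a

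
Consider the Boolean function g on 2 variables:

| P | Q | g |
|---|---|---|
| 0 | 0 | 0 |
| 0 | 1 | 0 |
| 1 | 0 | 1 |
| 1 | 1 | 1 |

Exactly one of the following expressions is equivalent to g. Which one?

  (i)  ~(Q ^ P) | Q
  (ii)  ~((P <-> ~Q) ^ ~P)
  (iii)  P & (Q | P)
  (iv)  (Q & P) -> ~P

(i): at (0,0) it gives 1, but g = 0 — eliminated.
(ii): at (0,1) it gives 1, but g = 0 — eliminated.
(iv): at (0,0) it gives 1, but g = 0 — eliminated.
That leaves (iii). Evaluating it on every row reproduces the table of g exactly.

iii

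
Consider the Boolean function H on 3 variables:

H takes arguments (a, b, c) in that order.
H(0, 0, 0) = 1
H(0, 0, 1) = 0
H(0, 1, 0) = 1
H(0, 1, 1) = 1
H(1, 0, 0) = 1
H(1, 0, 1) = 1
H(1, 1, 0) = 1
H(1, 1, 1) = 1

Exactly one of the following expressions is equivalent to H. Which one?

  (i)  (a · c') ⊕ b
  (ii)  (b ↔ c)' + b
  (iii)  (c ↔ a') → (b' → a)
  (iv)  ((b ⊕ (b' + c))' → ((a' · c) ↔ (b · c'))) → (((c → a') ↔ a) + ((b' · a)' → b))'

(i) fails at (0,0,0): the formula yields 0, H is 1.
(ii) fails at (0,0,0): the formula yields 0, H is 1.
(iv) fails at (0,0,1): the formula yields 1, H is 0.
(iii) is the remaining candidate, and it agrees with H on all 8 inputs.

iii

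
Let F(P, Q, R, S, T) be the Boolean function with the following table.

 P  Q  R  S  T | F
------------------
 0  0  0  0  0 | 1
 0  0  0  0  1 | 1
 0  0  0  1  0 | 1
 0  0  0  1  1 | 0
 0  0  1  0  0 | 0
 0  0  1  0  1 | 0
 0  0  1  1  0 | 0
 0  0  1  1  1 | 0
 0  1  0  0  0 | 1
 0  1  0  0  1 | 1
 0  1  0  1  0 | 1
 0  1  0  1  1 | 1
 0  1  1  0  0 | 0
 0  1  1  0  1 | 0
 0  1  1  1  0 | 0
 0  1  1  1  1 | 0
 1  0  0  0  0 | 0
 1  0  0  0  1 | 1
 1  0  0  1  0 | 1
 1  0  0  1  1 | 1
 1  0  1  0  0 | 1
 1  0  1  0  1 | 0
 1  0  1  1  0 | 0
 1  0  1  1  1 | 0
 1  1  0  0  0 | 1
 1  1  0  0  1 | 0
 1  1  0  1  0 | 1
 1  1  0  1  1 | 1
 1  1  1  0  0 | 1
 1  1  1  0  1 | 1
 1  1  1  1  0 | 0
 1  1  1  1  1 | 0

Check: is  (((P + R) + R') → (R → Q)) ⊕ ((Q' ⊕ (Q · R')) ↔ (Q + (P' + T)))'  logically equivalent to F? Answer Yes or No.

Evaluate (((P + R) + R') → (R → Q)) ⊕ ((Q' ⊕ (Q · R')) ↔ (Q + (P' + T)))' on each row and compare to F:
  P=0, Q=0, R=0, S=0, T=0: formula gives 1, F = 1 ✓
  P=0, Q=0, R=0, S=0, T=1: formula gives 1, F = 1 ✓
  P=0, Q=0, R=0, S=1, T=0: formula gives 1, F = 1 ✓
  P=0, Q=0, R=0, S=1, T=1: formula gives 1, but F = 0 ✗
A single disagreement suffices: at (0,0,0,1,1) they differ, so the formula does not compute F.

No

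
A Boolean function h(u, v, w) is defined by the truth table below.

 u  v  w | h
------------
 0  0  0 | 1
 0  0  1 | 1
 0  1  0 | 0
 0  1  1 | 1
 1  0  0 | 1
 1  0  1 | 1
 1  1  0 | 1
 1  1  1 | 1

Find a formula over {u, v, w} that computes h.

h(u, v, w) = ((u' · v) · w')'

Only row (0,1,0) gives 0. So h is 1 everywhere except there — the complement of the minterm ¬u·v·¬w.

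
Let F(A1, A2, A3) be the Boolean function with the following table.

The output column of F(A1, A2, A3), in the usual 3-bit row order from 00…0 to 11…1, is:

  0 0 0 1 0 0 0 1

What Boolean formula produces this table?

Collect the rows where F=1 — (0,1,1), (1,1,1) — and write one minterm per row: ¬A1·A2·A3, A1·A2·A3. Their union (logical OR) reproduces the table exactly.

F(A1, A2, A3) = ((¬A1 ∧ A2) ∧ A3) ∨ ((A1 ∧ A2) ∧ A3)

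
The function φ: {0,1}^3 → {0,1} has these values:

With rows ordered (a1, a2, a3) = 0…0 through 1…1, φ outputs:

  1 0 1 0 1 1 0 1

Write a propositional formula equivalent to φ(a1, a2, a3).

There are just 3 zero rows: (0,0,1), (0,1,1), (1,1,0). Their minterms are ¬a1·¬a2·a3, ¬a1·a2·a3, a1·a2·¬a3; the OR of those covers precisely the 0-outputs, and negating it yields φ.

φ(a1, a2, a3) = ((((a1' · a2') · a3) + ((a1' · a2) · a3)) + ((a1 · a2) · a3'))'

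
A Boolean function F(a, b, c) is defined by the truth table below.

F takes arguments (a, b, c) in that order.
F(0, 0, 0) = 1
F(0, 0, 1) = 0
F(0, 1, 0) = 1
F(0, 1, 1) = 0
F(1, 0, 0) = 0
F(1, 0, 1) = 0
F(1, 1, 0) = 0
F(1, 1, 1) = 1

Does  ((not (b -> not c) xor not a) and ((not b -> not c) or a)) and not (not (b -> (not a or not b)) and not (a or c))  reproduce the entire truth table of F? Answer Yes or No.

Check the formula against F row by row:
  a=0, b=0, c=0: formula gives 1, F = 1 ✓
  a=0, b=0, c=1: formula gives 0, F = 0 ✓
  a=0, b=1, c=0: formula gives 1, F = 1 ✓
  a=0, b=1, c=1: formula gives 0, F = 0 ✓
  a=1, b=0, c=0: formula gives 0, F = 0 ✓
  … (the remaining 3 rows also agree.)
No disagreement on any input; they are logically equivalent.

Yes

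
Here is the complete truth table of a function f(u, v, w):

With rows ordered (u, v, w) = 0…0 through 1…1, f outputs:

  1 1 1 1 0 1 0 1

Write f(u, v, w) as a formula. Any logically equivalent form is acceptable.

f(u, v, w) = not (((u and not v) and not w) or ((u and v) and not w))

The 0-rows are (1,0,0), (1,1,0). Take each as a conjunction (u·¬v·¬w, u·v·¬w), form their disjunction, and complement — that gives a formula that is 1 everywhere f is.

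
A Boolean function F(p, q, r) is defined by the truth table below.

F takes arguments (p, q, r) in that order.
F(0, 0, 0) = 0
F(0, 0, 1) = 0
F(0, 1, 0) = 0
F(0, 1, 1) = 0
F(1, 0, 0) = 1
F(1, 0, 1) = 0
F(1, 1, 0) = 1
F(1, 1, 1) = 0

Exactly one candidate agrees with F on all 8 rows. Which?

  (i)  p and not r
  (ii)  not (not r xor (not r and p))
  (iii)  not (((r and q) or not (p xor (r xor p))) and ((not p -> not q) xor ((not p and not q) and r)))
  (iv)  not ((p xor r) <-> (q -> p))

(ii) fails at (0,0,1): the formula yields 1, F is 0.
(iii) fails at (0,0,1): the formula yields 1, F is 0.
(iv) fails at (0,0,0): the formula yields 1, F is 0.
Only (i) survives; checking it on all 8 rows confirms it matches F.

i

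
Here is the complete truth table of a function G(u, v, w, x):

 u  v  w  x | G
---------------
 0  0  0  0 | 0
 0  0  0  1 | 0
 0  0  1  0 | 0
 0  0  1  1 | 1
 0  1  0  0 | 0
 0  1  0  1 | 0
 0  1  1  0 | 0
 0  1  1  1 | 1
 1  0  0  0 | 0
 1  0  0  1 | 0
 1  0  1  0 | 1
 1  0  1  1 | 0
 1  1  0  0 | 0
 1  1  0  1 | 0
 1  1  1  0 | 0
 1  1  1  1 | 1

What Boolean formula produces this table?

G(u, v, w, x) = (((((not u and not v) and w) and x) or (((not u and v) and w) and x)) or (((u and not v) and w) and not x)) or (((u and v) and w) and x)

The 1-rows are (0,0,1,1), (0,1,1,1), (1,0,1,0), (1,1,1,1). Each contributes one minterm — ¬u·¬v·w·x; ¬u·v·w·x; u·¬v·w·¬x; u·v·w·x — and their disjunction is a sum-of-products form of G.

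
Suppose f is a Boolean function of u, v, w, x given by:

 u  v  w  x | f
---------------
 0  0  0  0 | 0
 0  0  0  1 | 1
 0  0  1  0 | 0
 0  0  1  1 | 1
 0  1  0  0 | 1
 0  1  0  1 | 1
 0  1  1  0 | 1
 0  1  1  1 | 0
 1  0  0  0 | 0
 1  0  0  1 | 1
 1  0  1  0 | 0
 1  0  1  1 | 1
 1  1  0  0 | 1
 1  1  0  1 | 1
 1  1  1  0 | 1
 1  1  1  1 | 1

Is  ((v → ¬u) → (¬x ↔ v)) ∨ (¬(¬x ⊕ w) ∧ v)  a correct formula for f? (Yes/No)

Yes

Test each input against both f and the formula:
  u=0, v=0, w=0, x=0: formula gives 0, f = 0 ✓
  u=0, v=0, w=0, x=1: formula gives 1, f = 1 ✓
  u=0, v=0, w=1, x=0: formula gives 0, f = 0 ✓
  u=0, v=0, w=1, x=1: formula gives 1, f = 1 ✓
  …and likewise for the remaining 12 rows.
No disagreement on any input; they are logically equivalent.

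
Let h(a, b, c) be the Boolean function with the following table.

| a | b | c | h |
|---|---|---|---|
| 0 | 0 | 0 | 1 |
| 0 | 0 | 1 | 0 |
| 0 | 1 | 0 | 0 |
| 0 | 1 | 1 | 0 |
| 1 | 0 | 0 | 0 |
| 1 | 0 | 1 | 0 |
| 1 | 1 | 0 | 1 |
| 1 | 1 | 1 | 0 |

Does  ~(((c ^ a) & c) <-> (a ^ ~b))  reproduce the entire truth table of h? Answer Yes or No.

No

Evaluate ~(((c ^ a) & c) <-> (a ^ ~b)) on each row and compare to h:
  a=0, b=0, c=0: formula gives 1, h = 1 ✓
  a=0, b=0, c=1: formula gives 0, h = 0 ✓
  a=0, b=1, c=0: formula gives 0, h = 0 ✓
  a=0, b=1, c=1: formula gives 1, but h = 0 ✗
Row (0,1,1) is a counterexample, so the formula is not equivalent to h.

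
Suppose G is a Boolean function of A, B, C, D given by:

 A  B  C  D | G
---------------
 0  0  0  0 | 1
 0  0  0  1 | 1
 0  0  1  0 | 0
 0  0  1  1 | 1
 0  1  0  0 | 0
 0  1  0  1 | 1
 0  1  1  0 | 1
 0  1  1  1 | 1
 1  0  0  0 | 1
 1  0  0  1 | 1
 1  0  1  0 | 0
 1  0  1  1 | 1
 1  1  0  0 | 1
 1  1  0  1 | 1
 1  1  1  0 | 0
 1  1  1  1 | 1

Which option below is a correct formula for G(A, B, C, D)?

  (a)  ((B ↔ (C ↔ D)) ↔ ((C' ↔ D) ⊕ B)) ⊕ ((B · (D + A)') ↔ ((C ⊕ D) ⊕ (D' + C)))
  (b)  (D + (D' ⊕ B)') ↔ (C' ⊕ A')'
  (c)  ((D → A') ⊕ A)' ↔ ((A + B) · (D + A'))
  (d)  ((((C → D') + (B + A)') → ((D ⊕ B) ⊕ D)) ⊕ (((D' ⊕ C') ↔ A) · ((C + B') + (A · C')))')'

a

(b) disagrees with G on (0,0,0,0) (formula → 0, table → 1); rule it out.
(c) disagrees with G on (0,0,1,0) (formula → 1, table → 0); rule it out.
(d) disagrees with G on (0,0,0,1) (formula → 0, table → 1); rule it out.
Only (a) survives; checking it on all 16 rows confirms it matches G.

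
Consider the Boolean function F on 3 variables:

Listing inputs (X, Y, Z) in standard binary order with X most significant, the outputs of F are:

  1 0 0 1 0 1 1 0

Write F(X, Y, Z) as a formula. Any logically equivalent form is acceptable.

F(X, Y, Z) = not ((X xor Y) xor Z)

The output is 1 exactly when an even number of inputs are 1 — the complement of 3-way XOR.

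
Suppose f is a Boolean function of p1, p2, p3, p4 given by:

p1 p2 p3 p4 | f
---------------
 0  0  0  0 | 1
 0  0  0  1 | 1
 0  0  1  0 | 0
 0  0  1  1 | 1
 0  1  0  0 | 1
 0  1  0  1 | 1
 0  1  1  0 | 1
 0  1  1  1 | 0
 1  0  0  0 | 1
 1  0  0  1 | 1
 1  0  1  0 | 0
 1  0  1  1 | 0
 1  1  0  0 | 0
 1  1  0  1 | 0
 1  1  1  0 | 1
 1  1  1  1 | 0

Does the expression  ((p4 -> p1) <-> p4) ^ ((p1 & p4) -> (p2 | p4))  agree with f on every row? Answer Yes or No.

No

Check the formula against f row by row:
  p1=0, p2=0, p3=0, p4=0: formula gives 1, f = 1 ✓
  p1=0, p2=0, p3=0, p4=1: formula gives 1, f = 1 ✓
  p1=0, p2=0, p3=1, p4=0: formula gives 1, but f = 0 ✗
Since they disagree at (0,0,1,0), the expression is not a correct formula for f.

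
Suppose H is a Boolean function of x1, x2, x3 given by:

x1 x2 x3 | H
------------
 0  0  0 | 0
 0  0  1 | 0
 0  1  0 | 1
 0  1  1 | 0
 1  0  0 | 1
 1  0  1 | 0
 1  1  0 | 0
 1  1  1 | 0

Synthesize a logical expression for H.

H(x1, x2, x3) = ((¬x1 ∧ x2) ∧ ¬x3) ∨ ((x1 ∧ ¬x2) ∧ ¬x3)

Collect the rows where H=1 — (0,1,0), (1,0,0) — and write one minterm per row: ¬x1·x2·¬x3, x1·¬x2·¬x3. Their union (logical OR) reproduces the table exactly.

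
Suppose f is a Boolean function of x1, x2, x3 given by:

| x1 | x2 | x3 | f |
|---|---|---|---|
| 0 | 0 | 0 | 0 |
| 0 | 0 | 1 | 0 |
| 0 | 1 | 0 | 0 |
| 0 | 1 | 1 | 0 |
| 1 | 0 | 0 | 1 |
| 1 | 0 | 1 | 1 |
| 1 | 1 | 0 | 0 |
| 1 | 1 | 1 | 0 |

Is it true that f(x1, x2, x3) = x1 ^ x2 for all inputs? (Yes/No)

No

Evaluate x1 ^ x2 on each row and compare to f:
  x1=0, x2=0, x3=0: formula gives 0, f = 0 ✓
  x1=0, x2=0, x3=1: formula gives 0, f = 0 ✓
  x1=0, x2=1, x3=0: formula gives 1, but f = 0 ✗
Since they disagree at (0,1,0), the expression is not a correct formula for f.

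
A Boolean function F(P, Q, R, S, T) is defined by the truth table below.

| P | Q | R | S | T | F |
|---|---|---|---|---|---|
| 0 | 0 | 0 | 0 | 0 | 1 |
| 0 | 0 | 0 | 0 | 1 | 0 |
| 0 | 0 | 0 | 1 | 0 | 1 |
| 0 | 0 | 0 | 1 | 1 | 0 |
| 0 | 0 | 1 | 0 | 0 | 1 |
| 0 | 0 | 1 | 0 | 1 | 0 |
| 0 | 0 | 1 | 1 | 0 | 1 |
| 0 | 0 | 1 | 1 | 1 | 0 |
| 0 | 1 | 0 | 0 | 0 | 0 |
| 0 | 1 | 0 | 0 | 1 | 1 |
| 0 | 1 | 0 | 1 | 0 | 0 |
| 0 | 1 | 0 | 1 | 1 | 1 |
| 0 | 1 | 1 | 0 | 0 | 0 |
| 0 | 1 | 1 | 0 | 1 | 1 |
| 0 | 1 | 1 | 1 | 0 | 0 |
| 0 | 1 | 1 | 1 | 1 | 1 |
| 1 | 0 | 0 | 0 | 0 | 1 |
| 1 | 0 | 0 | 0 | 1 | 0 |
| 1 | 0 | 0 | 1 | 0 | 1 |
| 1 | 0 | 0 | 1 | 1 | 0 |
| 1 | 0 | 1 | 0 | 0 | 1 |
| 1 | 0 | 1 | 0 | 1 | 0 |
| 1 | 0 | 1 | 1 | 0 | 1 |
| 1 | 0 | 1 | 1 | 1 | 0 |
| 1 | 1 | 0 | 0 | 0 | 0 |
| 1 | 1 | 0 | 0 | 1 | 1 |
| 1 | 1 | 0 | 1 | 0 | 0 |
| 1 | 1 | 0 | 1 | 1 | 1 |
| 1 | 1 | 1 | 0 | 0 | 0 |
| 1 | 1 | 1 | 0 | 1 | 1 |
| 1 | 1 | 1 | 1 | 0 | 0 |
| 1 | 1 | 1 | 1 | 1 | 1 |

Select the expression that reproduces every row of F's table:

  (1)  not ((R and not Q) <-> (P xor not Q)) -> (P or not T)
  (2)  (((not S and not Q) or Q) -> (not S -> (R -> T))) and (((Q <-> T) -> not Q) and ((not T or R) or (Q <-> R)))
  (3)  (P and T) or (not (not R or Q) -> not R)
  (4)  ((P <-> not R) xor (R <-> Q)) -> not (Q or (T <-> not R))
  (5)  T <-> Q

5

(1) fails at (0,0,1,0,1): the formula yields 1, F is 0.
(2) fails at (0,0,0,0,1): the formula yields 1, F is 0.
(3) fails at (0,0,0,0,1): the formula yields 1, F is 0.
(4) fails at (0,0,1,0,0): the formula yields 0, F is 1.
(5) is the remaining candidate, and it agrees with F on all 32 inputs.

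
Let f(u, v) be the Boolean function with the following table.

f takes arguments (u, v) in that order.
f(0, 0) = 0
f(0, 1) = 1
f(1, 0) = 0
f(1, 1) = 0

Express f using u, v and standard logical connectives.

f(u, v) = ~u & v

1 only at (0,1): NOT u AND v.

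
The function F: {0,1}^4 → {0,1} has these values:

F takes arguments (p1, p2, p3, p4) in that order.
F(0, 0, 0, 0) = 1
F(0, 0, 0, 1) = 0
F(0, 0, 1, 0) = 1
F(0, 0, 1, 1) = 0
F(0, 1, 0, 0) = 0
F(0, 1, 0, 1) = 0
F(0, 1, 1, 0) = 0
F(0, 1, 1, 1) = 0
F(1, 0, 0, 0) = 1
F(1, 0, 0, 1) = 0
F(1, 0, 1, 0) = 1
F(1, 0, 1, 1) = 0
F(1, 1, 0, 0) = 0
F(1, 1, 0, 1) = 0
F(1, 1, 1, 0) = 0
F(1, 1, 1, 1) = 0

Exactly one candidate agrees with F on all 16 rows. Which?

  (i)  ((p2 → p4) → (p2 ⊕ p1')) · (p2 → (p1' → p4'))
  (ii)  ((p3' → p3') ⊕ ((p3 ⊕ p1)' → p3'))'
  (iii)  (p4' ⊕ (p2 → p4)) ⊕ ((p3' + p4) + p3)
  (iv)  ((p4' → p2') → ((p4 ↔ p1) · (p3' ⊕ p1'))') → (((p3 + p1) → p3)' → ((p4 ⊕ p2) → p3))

iii

(i) disagrees with F on (0,0,0,1) (formula → 1, table → 0); rule it out.
(ii) disagrees with F on (0,0,0,1) (formula → 1, table → 0); rule it out.
(iv) disagrees with F on (0,0,0,1) (formula → 1, table → 0); rule it out.
Only (iii) survives; checking it on all 16 rows confirms it matches F.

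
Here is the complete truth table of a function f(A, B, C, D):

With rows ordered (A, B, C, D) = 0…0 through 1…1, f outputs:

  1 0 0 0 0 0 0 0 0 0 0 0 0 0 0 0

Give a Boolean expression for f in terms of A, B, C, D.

f(A, B, C, D) = not (((A or B) or C) or D)

The output is 1 only when every input is 0 — NOR of all inputs.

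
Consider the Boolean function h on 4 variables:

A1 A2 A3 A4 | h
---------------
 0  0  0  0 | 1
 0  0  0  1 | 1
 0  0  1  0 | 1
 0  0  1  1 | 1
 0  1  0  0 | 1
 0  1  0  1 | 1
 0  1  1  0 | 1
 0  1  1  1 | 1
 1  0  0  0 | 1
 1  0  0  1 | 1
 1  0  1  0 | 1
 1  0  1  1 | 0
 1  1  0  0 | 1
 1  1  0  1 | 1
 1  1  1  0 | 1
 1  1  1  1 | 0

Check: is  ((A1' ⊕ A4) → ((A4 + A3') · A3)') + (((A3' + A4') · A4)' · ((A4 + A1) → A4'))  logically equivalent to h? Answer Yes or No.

Yes

Check the formula against h row by row:
  A1=0, A2=0, A3=0, A4=0: formula gives 1, h = 1 ✓
  A1=0, A2=0, A3=0, A4=1: formula gives 1, h = 1 ✓
  A1=0, A2=0, A3=1, A4=0: formula gives 1, h = 1 ✓
  A1=0, A2=0, A3=1, A4=1: formula gives 1, h = 1 ✓
  … (the remaining 12 rows also agree.)
No disagreement on any input; they are logically equivalent.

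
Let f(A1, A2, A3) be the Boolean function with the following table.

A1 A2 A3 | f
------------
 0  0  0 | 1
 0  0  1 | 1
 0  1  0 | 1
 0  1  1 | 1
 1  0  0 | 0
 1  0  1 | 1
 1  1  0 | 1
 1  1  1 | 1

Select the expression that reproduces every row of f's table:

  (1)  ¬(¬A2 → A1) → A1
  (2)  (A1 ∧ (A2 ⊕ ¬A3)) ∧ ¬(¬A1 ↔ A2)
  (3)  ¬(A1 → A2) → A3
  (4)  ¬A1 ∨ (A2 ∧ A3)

(1) disagrees with f on (0,0,0) (formula → 0, table → 1); rule it out.
(2) disagrees with f on (0,0,0) (formula → 0, table → 1); rule it out.
(4) disagrees with f on (1,0,1) (formula → 0, table → 1); rule it out.
Only (3) survives; checking it on all 8 rows confirms it matches f.

3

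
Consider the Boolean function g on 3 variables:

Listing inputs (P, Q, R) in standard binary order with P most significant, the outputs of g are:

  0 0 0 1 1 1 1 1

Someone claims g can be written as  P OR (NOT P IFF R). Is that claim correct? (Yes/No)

Evaluate P OR (NOT P IFF R) on each row and compare to g:
  P=0, Q=0, R=0: formula gives 0, g = 0 ✓
  P=0, Q=0, R=1: formula gives 1, but g = 0 ✗
Since they disagree at (0,0,1), the expression is not a correct formula for g.

No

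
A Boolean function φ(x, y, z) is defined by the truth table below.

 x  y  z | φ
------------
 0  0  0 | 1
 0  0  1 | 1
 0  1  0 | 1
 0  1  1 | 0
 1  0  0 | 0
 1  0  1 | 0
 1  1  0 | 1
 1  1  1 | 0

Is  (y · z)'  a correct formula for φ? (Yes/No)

No

Check the formula against φ row by row:
  x=0, y=0, z=0: formula gives 1, φ = 1 ✓
  x=0, y=0, z=1: formula gives 1, φ = 1 ✓
  x=0, y=1, z=0: formula gives 1, φ = 1 ✓
  x=0, y=1, z=1: formula gives 0, φ = 0 ✓
  x=1, y=0, z=0: formula gives 1, but φ = 0 ✗
Row (1,0,0) is a counterexample, so the formula is not equivalent to φ.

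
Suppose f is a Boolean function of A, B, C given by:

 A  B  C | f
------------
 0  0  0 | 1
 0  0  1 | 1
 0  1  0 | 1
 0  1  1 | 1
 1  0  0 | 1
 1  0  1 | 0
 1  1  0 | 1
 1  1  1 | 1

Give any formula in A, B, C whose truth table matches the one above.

f(A, B, C) = ((A · B') · C)'

Only row (1,0,1) gives 0. So f is 1 everywhere except there — the complement of the minterm A·¬B·C.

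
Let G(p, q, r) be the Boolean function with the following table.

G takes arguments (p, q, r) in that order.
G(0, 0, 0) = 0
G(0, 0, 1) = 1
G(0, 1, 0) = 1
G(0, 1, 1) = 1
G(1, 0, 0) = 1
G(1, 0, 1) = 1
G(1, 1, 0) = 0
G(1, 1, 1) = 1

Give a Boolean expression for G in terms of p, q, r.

G(p, q, r) = NOT (((NOT p AND NOT q) AND NOT r) OR ((p AND q) AND NOT r))

There are just 2 zero rows: (0,0,0), (1,1,0). Their minterms are ¬p·¬q·¬r, p·q·¬r; the OR of those covers precisely the 0-outputs, and negating it yields G.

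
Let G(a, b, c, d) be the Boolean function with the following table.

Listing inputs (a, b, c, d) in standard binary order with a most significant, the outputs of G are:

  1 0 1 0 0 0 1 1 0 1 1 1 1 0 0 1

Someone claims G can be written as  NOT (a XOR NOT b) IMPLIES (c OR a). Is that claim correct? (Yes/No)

No

Test each input against both G and the formula:
  a=0, b=0, c=0, d=0: formula gives 1, G = 1 ✓
  a=0, b=0, c=0, d=1: formula gives 1, but G = 0 ✗
Since they disagree at (0,0,0,1), the expression is not a correct formula for G.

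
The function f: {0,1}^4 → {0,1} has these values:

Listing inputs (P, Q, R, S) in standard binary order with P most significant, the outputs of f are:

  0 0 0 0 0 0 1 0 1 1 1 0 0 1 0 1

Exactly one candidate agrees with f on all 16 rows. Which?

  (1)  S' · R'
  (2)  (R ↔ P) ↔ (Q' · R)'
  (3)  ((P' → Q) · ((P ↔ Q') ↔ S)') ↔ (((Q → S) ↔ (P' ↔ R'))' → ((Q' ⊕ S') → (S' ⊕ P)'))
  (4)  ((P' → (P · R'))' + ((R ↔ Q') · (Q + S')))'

(1) fails at (0,0,0,0): the formula yields 1, f is 0.
(2) fails at (0,0,0,0): the formula yields 1, f is 0.
(4) fails at (0,1,1,0): the formula yields 0, f is 1.
That leaves (3). Evaluating it on every row reproduces the table of f exactly.

3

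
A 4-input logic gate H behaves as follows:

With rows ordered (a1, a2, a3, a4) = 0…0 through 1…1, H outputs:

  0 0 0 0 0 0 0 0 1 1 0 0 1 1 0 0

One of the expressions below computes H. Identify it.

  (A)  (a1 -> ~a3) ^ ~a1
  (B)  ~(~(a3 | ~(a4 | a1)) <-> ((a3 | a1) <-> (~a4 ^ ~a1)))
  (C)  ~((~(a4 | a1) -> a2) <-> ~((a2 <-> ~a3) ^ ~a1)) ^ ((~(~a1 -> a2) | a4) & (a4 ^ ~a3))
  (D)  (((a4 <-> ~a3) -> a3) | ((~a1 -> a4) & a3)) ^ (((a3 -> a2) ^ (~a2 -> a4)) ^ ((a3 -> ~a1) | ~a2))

A

(B) fails at (0,0,0,0): the formula yields 1, H is 0.
(C) fails at (0,0,0,0): the formula yields 1, H is 0.
(D) fails at (0,0,0,0): the formula yields 1, H is 0.
Only (A) survives; checking it on all 16 rows confirms it matches H.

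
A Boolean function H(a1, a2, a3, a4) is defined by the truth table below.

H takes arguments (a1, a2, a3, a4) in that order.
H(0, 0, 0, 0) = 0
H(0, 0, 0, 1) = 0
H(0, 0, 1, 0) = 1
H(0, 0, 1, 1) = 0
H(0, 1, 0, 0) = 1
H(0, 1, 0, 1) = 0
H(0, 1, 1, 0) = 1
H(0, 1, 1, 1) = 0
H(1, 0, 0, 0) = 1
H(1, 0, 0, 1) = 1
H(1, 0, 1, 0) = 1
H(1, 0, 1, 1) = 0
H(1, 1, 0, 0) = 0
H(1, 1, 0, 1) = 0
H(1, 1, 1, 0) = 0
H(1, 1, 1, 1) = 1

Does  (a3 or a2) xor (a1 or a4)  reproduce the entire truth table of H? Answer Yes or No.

Test each input against both H and the formula:
  a1=0, a2=0, a3=0, a4=0: formula gives 0, H = 0 ✓
  a1=0, a2=0, a3=0, a4=1: formula gives 1, but H = 0 ✗
Since they disagree at (0,0,0,1), the expression is not a correct formula for H.

No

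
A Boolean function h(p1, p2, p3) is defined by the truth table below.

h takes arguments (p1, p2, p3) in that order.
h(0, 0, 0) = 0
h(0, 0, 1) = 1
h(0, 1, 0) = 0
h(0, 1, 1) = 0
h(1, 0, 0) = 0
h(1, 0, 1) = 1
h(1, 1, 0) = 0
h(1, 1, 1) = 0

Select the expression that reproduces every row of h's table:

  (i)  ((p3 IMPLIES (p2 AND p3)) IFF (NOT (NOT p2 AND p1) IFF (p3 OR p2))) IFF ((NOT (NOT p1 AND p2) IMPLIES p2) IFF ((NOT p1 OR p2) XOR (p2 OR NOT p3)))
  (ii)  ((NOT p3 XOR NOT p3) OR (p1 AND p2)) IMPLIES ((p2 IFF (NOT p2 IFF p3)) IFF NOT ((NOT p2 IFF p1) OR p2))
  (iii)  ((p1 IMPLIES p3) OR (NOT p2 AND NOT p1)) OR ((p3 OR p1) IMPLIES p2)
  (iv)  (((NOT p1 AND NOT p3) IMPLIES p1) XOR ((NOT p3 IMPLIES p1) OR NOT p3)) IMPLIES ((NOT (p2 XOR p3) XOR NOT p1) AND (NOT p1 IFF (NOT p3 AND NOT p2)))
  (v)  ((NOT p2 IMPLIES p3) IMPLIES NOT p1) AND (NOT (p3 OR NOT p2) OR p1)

i

(ii): at (0,0,0) it gives 1, but h = 0 — eliminated.
(iii): at (0,0,0) it gives 1, but h = 0 — eliminated.
(iv): at (0,1,1) it gives 1, but h = 0 — eliminated.
(v): at (0,0,1) it gives 0, but h = 1 — eliminated.
That leaves (i). Evaluating it on every row reproduces the table of h exactly.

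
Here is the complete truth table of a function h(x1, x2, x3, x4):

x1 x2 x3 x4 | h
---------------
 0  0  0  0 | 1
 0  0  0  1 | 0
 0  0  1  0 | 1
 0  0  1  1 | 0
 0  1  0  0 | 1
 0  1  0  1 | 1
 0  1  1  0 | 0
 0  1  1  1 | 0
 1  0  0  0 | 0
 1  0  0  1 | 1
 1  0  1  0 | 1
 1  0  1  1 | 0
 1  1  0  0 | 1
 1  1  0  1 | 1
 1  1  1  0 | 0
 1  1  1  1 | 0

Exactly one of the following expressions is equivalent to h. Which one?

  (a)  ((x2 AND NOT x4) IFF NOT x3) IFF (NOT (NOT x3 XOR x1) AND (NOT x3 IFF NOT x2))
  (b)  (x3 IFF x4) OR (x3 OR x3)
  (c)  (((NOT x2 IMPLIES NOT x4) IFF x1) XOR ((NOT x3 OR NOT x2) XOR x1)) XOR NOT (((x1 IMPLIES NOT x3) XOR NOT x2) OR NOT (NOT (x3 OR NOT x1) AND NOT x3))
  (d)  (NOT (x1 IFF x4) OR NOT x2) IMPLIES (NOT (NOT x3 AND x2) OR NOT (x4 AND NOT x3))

(a) disagrees with h on (0,0,0,1) (formula → 1, table → 0); rule it out.
(b) disagrees with h on (0,0,1,1) (formula → 1, table → 0); rule it out.
(d) disagrees with h on (0,0,0,1) (formula → 1, table → 0); rule it out.
Only (c) survives; checking it on all 16 rows confirms it matches h.

c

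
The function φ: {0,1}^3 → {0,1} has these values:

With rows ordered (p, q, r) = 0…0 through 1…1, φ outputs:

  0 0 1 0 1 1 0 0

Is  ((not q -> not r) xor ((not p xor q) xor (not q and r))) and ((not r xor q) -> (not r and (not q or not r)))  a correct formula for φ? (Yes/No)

Yes

Test each input against both φ and the formula:
  p=0, q=0, r=0: formula gives 0, φ = 0 ✓
  p=0, q=0, r=1: formula gives 0, φ = 0 ✓
  p=0, q=1, r=0: formula gives 1, φ = 1 ✓
  p=0, q=1, r=1: formula gives 0, φ = 0 ✓
  p=1, q=0, r=0: formula gives 1, φ = 1 ✓
  …and likewise for the remaining 3 rows.
No disagreement on any input; they are logically equivalent.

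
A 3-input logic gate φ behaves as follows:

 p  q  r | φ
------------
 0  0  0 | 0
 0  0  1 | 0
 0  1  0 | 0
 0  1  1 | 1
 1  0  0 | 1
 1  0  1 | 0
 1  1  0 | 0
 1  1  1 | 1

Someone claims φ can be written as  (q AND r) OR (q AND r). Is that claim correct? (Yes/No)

No

Test each input against both φ and the formula:
  p=0, q=0, r=0: formula gives 0, φ = 0 ✓
  p=0, q=0, r=1: formula gives 0, φ = 0 ✓
  p=0, q=1, r=0: formula gives 0, φ = 0 ✓
  p=0, q=1, r=1: formula gives 1, φ = 1 ✓
  p=1, q=0, r=0: formula gives 0, but φ = 1 ✗
Since they disagree at (1,0,0), the expression is not a correct formula for φ.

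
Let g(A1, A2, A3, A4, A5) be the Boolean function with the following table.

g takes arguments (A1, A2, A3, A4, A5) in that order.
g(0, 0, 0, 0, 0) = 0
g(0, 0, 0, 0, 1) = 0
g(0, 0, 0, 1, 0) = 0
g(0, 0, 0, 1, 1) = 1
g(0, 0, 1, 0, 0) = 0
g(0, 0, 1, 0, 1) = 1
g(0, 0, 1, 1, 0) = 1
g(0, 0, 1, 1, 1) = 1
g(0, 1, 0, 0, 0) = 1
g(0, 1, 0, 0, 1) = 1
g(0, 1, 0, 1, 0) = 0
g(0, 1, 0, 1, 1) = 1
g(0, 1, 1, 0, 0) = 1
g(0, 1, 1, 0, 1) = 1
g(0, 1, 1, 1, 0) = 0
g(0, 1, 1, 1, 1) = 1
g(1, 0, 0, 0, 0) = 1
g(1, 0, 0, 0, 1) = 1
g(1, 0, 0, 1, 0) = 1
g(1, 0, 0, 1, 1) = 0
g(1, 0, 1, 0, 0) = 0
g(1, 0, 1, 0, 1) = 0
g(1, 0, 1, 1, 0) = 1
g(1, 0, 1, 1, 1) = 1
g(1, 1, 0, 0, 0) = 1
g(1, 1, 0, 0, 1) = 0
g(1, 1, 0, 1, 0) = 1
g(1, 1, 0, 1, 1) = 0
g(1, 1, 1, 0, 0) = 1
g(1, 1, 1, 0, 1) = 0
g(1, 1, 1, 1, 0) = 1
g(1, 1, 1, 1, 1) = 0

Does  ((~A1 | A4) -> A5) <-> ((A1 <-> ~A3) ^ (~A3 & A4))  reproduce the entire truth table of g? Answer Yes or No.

Test each input against both g and the formula:
  A1=0, A2=0, A3=0, A4=0, A5=0: formula gives 1, but g = 0 ✗
Row (0,0,0,0,0) is a counterexample, so the formula is not equivalent to g.

No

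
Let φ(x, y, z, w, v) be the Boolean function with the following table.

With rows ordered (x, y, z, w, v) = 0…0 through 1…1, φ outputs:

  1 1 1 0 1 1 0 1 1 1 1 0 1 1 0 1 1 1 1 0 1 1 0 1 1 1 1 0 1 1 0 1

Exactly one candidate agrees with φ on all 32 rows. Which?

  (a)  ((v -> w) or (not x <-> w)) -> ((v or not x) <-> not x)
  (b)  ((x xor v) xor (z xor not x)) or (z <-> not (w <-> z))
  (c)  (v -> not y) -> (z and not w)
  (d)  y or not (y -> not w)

b

(a) fails at (0,0,0,1,1): the formula yields 1, φ is 0.
(c) fails at (0,0,0,0,0): the formula yields 0, φ is 1.
(d) fails at (0,0,0,0,0): the formula yields 0, φ is 1.
Only (b) survives; checking it on all 32 rows confirms it matches φ.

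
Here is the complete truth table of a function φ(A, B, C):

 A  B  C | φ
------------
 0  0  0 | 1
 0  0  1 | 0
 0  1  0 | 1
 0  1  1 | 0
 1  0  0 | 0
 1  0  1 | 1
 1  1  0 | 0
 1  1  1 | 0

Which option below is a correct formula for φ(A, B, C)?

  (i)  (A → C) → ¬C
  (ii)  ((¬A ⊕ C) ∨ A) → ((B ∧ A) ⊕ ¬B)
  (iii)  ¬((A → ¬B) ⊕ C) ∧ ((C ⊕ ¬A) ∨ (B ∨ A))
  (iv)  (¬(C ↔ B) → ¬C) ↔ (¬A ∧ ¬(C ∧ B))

(i): at (1,0,0) it gives 1, but φ = 0 — eliminated.
(ii): at (0,0,1) it gives 1, but φ = 0 — eliminated.
(iii): at (0,0,0) it gives 0, but φ = 1 — eliminated.
Only (iv) survives; checking it on all 8 rows confirms it matches φ.

iv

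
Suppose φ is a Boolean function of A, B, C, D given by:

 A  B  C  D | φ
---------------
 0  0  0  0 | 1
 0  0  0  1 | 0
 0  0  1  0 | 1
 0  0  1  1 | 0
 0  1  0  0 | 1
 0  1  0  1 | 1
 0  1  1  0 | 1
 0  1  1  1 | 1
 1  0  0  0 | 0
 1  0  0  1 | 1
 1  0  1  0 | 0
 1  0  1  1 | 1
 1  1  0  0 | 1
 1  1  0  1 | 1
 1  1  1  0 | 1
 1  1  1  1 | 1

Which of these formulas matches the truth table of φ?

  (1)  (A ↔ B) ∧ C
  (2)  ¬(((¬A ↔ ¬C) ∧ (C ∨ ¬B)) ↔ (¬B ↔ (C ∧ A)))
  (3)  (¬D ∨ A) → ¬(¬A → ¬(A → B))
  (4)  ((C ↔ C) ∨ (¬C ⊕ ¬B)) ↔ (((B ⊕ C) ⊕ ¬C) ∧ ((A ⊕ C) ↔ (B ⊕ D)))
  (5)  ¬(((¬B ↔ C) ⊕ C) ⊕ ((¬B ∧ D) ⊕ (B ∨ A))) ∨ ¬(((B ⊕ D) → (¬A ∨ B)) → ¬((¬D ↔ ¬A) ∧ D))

(1) disagrees with φ on (0,0,0,0) (formula → 0, table → 1); rule it out.
(2) disagrees with φ on (0,0,0,1) (formula → 1, table → 0); rule it out.
(3) disagrees with φ on (0,0,0,1) (formula → 1, table → 0); rule it out.
(4) disagrees with φ on (0,0,1,0) (formula → 0, table → 1); rule it out.
That leaves (5). Evaluating it on every row reproduces the table of φ exactly.

5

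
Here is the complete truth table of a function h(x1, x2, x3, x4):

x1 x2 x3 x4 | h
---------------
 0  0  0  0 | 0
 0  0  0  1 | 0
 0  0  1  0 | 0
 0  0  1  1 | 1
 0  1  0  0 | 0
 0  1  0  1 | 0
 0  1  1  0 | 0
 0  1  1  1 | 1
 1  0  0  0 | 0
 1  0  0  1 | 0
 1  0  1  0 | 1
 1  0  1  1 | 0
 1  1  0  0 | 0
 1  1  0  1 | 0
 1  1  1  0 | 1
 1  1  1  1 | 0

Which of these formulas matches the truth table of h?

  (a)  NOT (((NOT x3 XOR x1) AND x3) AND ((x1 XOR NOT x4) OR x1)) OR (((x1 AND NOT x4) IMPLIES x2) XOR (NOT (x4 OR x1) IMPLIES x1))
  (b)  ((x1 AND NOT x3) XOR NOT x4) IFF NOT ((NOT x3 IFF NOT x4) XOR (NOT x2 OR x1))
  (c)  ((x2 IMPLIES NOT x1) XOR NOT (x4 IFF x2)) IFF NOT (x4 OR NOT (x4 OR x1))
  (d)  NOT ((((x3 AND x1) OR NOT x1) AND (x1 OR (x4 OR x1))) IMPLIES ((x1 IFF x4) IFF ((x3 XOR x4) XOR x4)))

(a) fails at (0,0,0,0): the formula yields 1, h is 0.
(b) fails at (0,0,0,0): the formula yields 1, h is 0.
(c) fails at (0,0,0,1): the formula yields 1, h is 0.
Only (d) survives; checking it on all 16 rows confirms it matches h.

d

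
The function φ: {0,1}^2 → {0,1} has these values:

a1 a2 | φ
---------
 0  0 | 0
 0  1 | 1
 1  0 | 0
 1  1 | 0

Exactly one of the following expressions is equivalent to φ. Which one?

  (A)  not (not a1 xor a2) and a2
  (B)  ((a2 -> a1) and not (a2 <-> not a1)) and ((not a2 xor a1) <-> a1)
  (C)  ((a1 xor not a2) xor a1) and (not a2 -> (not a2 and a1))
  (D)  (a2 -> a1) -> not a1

(B): at (0,1) it gives 0, but φ = 1 — eliminated.
(C): at (0,1) it gives 0, but φ = 1 — eliminated.
(D): at (0,0) it gives 1, but φ = 0 — eliminated.
Only (A) survives; checking it on all 4 rows confirms it matches φ.

A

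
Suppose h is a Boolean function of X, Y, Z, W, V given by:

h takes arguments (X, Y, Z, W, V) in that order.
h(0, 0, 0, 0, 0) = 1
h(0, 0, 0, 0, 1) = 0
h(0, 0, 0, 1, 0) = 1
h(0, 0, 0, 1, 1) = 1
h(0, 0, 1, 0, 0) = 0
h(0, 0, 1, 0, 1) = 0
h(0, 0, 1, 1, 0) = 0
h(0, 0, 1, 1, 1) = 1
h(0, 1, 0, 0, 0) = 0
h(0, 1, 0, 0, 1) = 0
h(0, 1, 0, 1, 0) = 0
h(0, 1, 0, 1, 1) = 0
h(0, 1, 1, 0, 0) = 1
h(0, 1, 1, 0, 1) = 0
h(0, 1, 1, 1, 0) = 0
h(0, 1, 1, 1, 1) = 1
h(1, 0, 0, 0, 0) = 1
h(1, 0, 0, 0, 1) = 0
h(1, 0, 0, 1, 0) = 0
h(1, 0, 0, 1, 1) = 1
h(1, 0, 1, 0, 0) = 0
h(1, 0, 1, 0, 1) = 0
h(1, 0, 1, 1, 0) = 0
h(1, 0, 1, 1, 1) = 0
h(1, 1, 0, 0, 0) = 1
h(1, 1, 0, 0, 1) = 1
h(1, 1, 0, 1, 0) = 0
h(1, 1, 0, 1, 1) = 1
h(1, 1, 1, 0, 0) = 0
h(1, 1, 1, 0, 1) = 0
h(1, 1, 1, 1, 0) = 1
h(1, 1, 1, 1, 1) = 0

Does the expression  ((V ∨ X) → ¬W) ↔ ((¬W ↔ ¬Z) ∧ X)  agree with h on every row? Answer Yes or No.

No

Evaluate ((V ∨ X) → ¬W) ↔ ((¬W ↔ ¬Z) ∧ X) on each row and compare to h:
  X=0, Y=0, Z=0, W=0, V=0: formula gives 0, but h = 1 ✗
A single disagreement suffices: at (0,0,0,0,0) they differ, so the formula does not compute h.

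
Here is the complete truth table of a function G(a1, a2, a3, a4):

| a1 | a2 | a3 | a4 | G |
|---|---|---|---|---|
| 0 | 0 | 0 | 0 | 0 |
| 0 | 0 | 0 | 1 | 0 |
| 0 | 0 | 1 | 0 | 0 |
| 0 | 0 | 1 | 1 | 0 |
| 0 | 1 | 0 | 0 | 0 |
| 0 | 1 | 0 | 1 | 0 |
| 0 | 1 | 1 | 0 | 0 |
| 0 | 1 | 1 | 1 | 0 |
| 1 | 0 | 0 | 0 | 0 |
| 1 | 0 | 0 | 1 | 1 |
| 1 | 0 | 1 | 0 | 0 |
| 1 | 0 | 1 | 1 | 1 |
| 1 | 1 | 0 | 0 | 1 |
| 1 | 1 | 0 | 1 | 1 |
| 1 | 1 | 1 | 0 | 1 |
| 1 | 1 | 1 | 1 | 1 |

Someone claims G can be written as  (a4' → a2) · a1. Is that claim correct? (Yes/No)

Check the formula against G row by row:
  a1=0, a2=0, a3=0, a4=0: formula gives 0, G = 0 ✓
  a1=0, a2=0, a3=0, a4=1: formula gives 0, G = 0 ✓
  a1=0, a2=0, a3=1, a4=0: formula gives 0, G = 0 ✓
  a1=0, a2=0, a3=1, a4=1: formula gives 0, G = 0 ✓
  …and likewise for the remaining 12 rows.
No disagreement on any input; they are logically equivalent.

Yes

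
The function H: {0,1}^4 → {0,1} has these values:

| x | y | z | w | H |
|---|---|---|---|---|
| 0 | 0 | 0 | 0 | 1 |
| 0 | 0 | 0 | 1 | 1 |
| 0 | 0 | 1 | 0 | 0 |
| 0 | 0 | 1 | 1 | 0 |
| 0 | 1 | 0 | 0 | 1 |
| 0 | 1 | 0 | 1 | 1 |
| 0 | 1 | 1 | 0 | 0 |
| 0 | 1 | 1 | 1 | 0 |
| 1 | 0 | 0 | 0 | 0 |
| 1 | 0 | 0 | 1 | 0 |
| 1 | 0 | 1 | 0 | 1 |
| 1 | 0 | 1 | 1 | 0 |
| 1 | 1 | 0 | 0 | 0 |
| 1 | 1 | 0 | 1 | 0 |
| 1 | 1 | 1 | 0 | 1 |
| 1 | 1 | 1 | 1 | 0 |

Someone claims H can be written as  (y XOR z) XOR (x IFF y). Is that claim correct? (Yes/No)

Test each input against both H and the formula:
  x=0, y=0, z=0, w=0: formula gives 1, H = 1 ✓
  x=0, y=0, z=0, w=1: formula gives 1, H = 1 ✓
  x=0, y=0, z=1, w=0: formula gives 0, H = 0 ✓
  x=0, y=0, z=1, w=1: formula gives 0, H = 0 ✓
  …
  x=1, y=0, z=1, w=1: formula gives 1, but H = 0 ✗
Since they disagree at (1,0,1,1), the expression is not a correct formula for H.

No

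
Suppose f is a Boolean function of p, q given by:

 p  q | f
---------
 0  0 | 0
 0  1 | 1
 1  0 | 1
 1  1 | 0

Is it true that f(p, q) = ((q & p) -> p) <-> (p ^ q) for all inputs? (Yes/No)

Yes

Check the formula against f row by row:
  p=0, q=0: formula gives 0, f = 0 ✓
  p=0, q=1: formula gives 1, f = 1 ✓
  p=1, q=0: formula gives 1, f = 1 ✓
  p=1, q=1: formula gives 0, f = 0 ✓
Every row agrees, so the formula is equivalent.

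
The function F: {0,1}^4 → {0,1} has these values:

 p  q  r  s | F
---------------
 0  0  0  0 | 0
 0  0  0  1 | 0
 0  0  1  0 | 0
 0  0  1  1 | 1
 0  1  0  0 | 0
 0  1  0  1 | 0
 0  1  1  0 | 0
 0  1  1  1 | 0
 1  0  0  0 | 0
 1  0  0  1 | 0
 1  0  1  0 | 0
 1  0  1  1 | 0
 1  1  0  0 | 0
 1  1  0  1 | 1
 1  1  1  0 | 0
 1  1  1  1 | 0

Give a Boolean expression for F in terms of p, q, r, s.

F(p, q, r, s) = (((NOT p AND NOT q) AND r) AND s) OR (((p AND q) AND NOT r) AND s)

Collect the rows where F=1 — (0,0,1,1), (1,1,0,1) — and write one minterm per row: ¬p·¬q·r·s, p·q·¬r·s. Their union (logical OR) reproduces the table exactly.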